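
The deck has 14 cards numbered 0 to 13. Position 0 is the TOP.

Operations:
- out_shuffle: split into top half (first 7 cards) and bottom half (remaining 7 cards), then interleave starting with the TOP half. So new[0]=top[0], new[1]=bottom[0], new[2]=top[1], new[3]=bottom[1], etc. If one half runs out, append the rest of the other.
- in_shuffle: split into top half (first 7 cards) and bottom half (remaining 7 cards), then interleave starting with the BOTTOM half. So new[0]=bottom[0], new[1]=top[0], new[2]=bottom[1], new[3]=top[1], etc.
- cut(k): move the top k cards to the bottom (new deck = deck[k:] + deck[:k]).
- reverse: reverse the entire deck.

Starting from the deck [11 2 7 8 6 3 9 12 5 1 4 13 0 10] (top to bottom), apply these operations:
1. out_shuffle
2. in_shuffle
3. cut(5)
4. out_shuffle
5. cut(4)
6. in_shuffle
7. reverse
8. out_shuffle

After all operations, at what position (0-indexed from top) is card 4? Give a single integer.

Answer: 7

Derivation:
After op 1 (out_shuffle): [11 12 2 5 7 1 8 4 6 13 3 0 9 10]
After op 2 (in_shuffle): [4 11 6 12 13 2 3 5 0 7 9 1 10 8]
After op 3 (cut(5)): [2 3 5 0 7 9 1 10 8 4 11 6 12 13]
After op 4 (out_shuffle): [2 10 3 8 5 4 0 11 7 6 9 12 1 13]
After op 5 (cut(4)): [5 4 0 11 7 6 9 12 1 13 2 10 3 8]
After op 6 (in_shuffle): [12 5 1 4 13 0 2 11 10 7 3 6 8 9]
After op 7 (reverse): [9 8 6 3 7 10 11 2 0 13 4 1 5 12]
After op 8 (out_shuffle): [9 2 8 0 6 13 3 4 7 1 10 5 11 12]
Card 4 is at position 7.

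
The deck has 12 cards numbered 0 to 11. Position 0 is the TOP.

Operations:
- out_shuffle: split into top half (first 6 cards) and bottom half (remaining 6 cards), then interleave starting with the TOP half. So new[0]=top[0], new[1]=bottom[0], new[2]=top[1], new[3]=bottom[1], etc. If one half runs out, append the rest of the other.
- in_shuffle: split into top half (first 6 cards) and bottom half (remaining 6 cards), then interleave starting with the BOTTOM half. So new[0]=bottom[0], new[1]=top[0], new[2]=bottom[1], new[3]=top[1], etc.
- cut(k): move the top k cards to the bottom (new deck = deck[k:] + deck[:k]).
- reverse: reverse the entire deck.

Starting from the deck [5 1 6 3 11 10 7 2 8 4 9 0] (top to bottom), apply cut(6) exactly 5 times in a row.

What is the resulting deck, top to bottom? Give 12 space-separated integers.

After op 1 (cut(6)): [7 2 8 4 9 0 5 1 6 3 11 10]
After op 2 (cut(6)): [5 1 6 3 11 10 7 2 8 4 9 0]
After op 3 (cut(6)): [7 2 8 4 9 0 5 1 6 3 11 10]
After op 4 (cut(6)): [5 1 6 3 11 10 7 2 8 4 9 0]
After op 5 (cut(6)): [7 2 8 4 9 0 5 1 6 3 11 10]

Answer: 7 2 8 4 9 0 5 1 6 3 11 10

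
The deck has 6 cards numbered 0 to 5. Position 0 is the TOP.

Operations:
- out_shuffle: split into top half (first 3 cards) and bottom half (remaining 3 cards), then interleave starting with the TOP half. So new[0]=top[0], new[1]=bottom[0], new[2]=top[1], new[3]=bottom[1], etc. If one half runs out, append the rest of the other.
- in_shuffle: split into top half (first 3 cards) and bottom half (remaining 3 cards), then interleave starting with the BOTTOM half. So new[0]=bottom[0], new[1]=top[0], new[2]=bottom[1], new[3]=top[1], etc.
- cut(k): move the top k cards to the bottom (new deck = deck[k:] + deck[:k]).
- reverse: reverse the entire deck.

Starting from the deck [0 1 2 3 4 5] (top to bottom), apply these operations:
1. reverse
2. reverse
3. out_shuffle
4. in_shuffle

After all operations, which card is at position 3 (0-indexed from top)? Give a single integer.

After op 1 (reverse): [5 4 3 2 1 0]
After op 2 (reverse): [0 1 2 3 4 5]
After op 3 (out_shuffle): [0 3 1 4 2 5]
After op 4 (in_shuffle): [4 0 2 3 5 1]
Position 3: card 3.

Answer: 3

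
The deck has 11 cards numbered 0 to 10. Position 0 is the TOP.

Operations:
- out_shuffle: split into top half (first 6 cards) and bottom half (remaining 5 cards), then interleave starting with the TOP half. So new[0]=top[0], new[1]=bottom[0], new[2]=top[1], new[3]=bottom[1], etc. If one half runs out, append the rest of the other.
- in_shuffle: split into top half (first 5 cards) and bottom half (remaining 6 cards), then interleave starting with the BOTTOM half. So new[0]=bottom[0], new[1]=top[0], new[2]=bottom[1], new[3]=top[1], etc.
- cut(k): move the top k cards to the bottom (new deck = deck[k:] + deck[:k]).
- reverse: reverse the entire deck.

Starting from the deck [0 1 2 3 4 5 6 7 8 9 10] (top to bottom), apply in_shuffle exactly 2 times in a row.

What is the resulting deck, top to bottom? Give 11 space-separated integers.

After op 1 (in_shuffle): [5 0 6 1 7 2 8 3 9 4 10]
After op 2 (in_shuffle): [2 5 8 0 3 6 9 1 4 7 10]

Answer: 2 5 8 0 3 6 9 1 4 7 10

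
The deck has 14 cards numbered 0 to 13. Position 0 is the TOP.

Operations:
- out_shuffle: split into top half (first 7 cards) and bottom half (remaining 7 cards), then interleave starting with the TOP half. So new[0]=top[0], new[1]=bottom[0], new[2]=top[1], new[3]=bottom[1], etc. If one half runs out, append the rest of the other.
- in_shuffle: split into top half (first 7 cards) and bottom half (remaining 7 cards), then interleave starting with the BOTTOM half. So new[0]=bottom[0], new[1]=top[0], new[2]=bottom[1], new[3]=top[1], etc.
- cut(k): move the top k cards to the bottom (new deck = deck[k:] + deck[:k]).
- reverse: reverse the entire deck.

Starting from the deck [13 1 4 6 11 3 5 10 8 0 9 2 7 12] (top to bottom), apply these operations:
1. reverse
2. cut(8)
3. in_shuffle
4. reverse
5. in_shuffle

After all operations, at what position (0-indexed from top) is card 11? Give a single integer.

Answer: 6

Derivation:
After op 1 (reverse): [12 7 2 9 0 8 10 5 3 11 6 4 1 13]
After op 2 (cut(8)): [3 11 6 4 1 13 12 7 2 9 0 8 10 5]
After op 3 (in_shuffle): [7 3 2 11 9 6 0 4 8 1 10 13 5 12]
After op 4 (reverse): [12 5 13 10 1 8 4 0 6 9 11 2 3 7]
After op 5 (in_shuffle): [0 12 6 5 9 13 11 10 2 1 3 8 7 4]
Card 11 is at position 6.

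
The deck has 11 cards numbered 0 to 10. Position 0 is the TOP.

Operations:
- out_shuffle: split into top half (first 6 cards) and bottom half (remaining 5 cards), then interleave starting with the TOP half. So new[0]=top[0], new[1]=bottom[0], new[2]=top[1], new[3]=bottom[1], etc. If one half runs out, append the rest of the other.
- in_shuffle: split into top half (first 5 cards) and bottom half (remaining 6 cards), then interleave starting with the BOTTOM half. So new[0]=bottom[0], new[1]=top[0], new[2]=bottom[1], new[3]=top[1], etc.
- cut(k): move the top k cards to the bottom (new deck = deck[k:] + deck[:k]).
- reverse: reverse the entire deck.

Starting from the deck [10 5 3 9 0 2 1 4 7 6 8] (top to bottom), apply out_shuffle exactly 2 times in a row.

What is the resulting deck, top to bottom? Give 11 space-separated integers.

Answer: 10 9 1 6 5 0 4 8 3 2 7

Derivation:
After op 1 (out_shuffle): [10 1 5 4 3 7 9 6 0 8 2]
After op 2 (out_shuffle): [10 9 1 6 5 0 4 8 3 2 7]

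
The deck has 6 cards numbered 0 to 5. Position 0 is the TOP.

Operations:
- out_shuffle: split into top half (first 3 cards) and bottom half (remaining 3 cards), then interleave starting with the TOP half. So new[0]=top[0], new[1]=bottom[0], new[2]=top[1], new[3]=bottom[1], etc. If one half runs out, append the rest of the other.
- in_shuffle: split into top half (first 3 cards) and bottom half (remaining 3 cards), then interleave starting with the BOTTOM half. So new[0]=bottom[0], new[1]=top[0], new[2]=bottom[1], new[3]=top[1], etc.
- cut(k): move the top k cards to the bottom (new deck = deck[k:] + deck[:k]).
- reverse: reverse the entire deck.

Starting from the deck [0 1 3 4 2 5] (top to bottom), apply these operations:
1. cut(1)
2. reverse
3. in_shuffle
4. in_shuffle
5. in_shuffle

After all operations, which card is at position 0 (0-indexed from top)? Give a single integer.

Answer: 0

Derivation:
After op 1 (cut(1)): [1 3 4 2 5 0]
After op 2 (reverse): [0 5 2 4 3 1]
After op 3 (in_shuffle): [4 0 3 5 1 2]
After op 4 (in_shuffle): [5 4 1 0 2 3]
After op 5 (in_shuffle): [0 5 2 4 3 1]
Position 0: card 0.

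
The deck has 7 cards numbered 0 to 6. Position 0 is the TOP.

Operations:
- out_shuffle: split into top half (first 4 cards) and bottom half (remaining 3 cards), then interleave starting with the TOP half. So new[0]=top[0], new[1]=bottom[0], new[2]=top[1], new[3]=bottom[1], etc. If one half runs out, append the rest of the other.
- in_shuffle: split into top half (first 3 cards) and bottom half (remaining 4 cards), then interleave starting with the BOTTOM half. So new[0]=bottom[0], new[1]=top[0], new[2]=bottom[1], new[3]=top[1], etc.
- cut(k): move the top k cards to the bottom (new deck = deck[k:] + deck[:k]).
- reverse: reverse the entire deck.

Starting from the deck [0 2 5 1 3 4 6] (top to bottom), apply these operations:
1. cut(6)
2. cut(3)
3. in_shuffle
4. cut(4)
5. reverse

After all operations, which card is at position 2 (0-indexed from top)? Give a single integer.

After op 1 (cut(6)): [6 0 2 5 1 3 4]
After op 2 (cut(3)): [5 1 3 4 6 0 2]
After op 3 (in_shuffle): [4 5 6 1 0 3 2]
After op 4 (cut(4)): [0 3 2 4 5 6 1]
After op 5 (reverse): [1 6 5 4 2 3 0]
Position 2: card 5.

Answer: 5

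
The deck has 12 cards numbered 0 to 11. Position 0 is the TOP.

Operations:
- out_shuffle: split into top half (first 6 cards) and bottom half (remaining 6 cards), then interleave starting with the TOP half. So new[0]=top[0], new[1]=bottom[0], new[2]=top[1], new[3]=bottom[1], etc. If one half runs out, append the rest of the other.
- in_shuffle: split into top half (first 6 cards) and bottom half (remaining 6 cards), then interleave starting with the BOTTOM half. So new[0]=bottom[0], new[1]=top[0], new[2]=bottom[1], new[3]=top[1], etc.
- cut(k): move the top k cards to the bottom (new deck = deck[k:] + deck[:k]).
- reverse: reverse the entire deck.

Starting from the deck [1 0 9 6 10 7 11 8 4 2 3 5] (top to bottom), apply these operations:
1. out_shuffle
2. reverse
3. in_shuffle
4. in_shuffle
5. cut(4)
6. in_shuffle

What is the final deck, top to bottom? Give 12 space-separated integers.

Answer: 6 11 3 9 0 2 4 7 10 1 5 8

Derivation:
After op 1 (out_shuffle): [1 11 0 8 9 4 6 2 10 3 7 5]
After op 2 (reverse): [5 7 3 10 2 6 4 9 8 0 11 1]
After op 3 (in_shuffle): [4 5 9 7 8 3 0 10 11 2 1 6]
After op 4 (in_shuffle): [0 4 10 5 11 9 2 7 1 8 6 3]
After op 5 (cut(4)): [11 9 2 7 1 8 6 3 0 4 10 5]
After op 6 (in_shuffle): [6 11 3 9 0 2 4 7 10 1 5 8]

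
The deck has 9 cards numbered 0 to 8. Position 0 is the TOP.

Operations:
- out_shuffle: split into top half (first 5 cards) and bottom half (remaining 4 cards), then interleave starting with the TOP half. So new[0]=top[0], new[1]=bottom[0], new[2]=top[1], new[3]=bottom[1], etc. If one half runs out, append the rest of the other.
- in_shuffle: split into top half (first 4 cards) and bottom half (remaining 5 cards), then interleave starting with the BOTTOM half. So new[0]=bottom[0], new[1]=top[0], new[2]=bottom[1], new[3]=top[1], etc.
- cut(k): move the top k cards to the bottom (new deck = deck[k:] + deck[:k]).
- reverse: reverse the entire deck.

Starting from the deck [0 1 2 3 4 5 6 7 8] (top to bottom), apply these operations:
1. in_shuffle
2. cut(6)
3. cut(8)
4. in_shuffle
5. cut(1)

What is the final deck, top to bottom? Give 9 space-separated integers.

Answer: 2 0 7 5 3 1 8 6 4

Derivation:
After op 1 (in_shuffle): [4 0 5 1 6 2 7 3 8]
After op 2 (cut(6)): [7 3 8 4 0 5 1 6 2]
After op 3 (cut(8)): [2 7 3 8 4 0 5 1 6]
After op 4 (in_shuffle): [4 2 0 7 5 3 1 8 6]
After op 5 (cut(1)): [2 0 7 5 3 1 8 6 4]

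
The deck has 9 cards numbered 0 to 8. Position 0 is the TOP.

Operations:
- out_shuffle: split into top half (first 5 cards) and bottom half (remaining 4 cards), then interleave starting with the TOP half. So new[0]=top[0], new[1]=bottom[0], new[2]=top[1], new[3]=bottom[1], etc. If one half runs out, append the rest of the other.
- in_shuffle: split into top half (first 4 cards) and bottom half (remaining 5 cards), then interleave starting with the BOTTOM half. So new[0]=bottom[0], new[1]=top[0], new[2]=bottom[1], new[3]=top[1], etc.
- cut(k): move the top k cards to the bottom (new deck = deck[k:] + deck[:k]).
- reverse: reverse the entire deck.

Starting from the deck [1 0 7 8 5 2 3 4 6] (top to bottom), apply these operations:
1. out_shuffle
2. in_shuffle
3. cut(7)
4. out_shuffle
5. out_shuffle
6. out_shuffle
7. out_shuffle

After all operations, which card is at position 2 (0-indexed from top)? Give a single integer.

After op 1 (out_shuffle): [1 2 0 3 7 4 8 6 5]
After op 2 (in_shuffle): [7 1 4 2 8 0 6 3 5]
After op 3 (cut(7)): [3 5 7 1 4 2 8 0 6]
After op 4 (out_shuffle): [3 2 5 8 7 0 1 6 4]
After op 5 (out_shuffle): [3 0 2 1 5 6 8 4 7]
After op 6 (out_shuffle): [3 6 0 8 2 4 1 7 5]
After op 7 (out_shuffle): [3 4 6 1 0 7 8 5 2]
Position 2: card 6.

Answer: 6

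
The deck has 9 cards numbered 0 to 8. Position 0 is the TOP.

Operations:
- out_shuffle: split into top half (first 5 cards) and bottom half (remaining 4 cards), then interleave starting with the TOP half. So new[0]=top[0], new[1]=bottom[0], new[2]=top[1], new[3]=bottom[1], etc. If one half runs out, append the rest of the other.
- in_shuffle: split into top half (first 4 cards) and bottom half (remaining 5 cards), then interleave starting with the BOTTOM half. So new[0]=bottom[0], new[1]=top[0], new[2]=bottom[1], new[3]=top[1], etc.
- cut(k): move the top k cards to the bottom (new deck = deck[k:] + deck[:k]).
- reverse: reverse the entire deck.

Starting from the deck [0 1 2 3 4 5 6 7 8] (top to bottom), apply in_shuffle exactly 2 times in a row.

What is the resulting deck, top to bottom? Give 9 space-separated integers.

Answer: 6 4 2 0 7 5 3 1 8

Derivation:
After op 1 (in_shuffle): [4 0 5 1 6 2 7 3 8]
After op 2 (in_shuffle): [6 4 2 0 7 5 3 1 8]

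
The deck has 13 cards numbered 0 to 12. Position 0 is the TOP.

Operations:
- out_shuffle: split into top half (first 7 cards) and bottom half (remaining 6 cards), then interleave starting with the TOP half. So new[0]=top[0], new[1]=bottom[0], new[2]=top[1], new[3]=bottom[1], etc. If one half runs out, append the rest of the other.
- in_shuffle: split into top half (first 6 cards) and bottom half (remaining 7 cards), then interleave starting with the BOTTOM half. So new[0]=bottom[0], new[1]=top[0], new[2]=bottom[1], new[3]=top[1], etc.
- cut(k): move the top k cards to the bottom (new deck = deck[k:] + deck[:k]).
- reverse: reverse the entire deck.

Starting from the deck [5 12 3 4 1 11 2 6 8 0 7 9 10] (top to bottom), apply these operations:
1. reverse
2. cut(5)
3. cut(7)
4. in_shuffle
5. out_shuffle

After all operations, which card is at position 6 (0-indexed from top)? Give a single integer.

After op 1 (reverse): [10 9 7 0 8 6 2 11 1 4 3 12 5]
After op 2 (cut(5)): [6 2 11 1 4 3 12 5 10 9 7 0 8]
After op 3 (cut(7)): [5 10 9 7 0 8 6 2 11 1 4 3 12]
After op 4 (in_shuffle): [6 5 2 10 11 9 1 7 4 0 3 8 12]
After op 5 (out_shuffle): [6 7 5 4 2 0 10 3 11 8 9 12 1]
Position 6: card 10.

Answer: 10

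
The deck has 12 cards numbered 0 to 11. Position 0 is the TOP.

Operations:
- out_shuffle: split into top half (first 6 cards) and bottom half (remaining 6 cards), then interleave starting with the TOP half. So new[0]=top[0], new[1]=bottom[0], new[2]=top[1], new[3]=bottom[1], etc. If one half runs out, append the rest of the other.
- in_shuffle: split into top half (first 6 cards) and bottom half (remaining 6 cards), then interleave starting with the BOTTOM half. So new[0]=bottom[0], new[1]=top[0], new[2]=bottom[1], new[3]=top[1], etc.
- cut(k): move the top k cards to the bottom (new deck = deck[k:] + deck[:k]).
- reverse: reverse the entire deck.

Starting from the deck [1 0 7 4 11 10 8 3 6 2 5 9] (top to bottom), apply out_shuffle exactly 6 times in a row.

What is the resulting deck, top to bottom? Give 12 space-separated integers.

After op 1 (out_shuffle): [1 8 0 3 7 6 4 2 11 5 10 9]
After op 2 (out_shuffle): [1 4 8 2 0 11 3 5 7 10 6 9]
After op 3 (out_shuffle): [1 3 4 5 8 7 2 10 0 6 11 9]
After op 4 (out_shuffle): [1 2 3 10 4 0 5 6 8 11 7 9]
After op 5 (out_shuffle): [1 5 2 6 3 8 10 11 4 7 0 9]
After op 6 (out_shuffle): [1 10 5 11 2 4 6 7 3 0 8 9]

Answer: 1 10 5 11 2 4 6 7 3 0 8 9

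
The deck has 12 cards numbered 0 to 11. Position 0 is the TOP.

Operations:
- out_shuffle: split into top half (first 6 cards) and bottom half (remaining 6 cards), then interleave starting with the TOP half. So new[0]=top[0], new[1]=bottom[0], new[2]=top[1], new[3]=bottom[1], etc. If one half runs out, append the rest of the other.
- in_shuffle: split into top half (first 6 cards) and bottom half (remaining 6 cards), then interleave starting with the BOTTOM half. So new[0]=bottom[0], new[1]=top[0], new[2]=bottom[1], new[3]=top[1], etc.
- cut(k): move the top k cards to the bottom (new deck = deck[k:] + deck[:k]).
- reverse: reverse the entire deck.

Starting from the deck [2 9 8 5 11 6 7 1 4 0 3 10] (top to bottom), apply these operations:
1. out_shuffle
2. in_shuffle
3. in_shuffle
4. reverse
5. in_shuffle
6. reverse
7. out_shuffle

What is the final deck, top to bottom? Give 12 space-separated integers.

Answer: 8 11 3 2 7 4 5 6 10 9 1 0

Derivation:
After op 1 (out_shuffle): [2 7 9 1 8 4 5 0 11 3 6 10]
After op 2 (in_shuffle): [5 2 0 7 11 9 3 1 6 8 10 4]
After op 3 (in_shuffle): [3 5 1 2 6 0 8 7 10 11 4 9]
After op 4 (reverse): [9 4 11 10 7 8 0 6 2 1 5 3]
After op 5 (in_shuffle): [0 9 6 4 2 11 1 10 5 7 3 8]
After op 6 (reverse): [8 3 7 5 10 1 11 2 4 6 9 0]
After op 7 (out_shuffle): [8 11 3 2 7 4 5 6 10 9 1 0]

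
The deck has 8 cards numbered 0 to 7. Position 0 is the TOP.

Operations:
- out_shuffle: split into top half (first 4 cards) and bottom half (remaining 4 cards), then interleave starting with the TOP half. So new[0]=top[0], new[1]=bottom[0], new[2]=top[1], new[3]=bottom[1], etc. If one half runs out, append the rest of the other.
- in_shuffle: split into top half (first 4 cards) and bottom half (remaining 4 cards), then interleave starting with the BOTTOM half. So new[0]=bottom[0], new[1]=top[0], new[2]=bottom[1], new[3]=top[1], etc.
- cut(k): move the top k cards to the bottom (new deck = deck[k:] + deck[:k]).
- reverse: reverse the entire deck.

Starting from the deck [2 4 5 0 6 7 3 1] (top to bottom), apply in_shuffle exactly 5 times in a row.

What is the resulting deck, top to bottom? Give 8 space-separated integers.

After op 1 (in_shuffle): [6 2 7 4 3 5 1 0]
After op 2 (in_shuffle): [3 6 5 2 1 7 0 4]
After op 3 (in_shuffle): [1 3 7 6 0 5 4 2]
After op 4 (in_shuffle): [0 1 5 3 4 7 2 6]
After op 5 (in_shuffle): [4 0 7 1 2 5 6 3]

Answer: 4 0 7 1 2 5 6 3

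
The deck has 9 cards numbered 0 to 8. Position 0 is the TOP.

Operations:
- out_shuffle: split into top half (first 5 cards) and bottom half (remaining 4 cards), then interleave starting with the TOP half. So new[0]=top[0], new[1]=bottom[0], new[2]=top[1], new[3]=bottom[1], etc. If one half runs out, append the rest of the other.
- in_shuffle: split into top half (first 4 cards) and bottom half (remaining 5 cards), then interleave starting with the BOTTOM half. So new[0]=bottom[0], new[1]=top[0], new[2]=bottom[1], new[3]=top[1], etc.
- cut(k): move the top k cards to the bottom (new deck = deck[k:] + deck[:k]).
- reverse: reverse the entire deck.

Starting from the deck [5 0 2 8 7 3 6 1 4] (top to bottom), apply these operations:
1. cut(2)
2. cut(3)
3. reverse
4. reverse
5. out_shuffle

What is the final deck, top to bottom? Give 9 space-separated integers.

After op 1 (cut(2)): [2 8 7 3 6 1 4 5 0]
After op 2 (cut(3)): [3 6 1 4 5 0 2 8 7]
After op 3 (reverse): [7 8 2 0 5 4 1 6 3]
After op 4 (reverse): [3 6 1 4 5 0 2 8 7]
After op 5 (out_shuffle): [3 0 6 2 1 8 4 7 5]

Answer: 3 0 6 2 1 8 4 7 5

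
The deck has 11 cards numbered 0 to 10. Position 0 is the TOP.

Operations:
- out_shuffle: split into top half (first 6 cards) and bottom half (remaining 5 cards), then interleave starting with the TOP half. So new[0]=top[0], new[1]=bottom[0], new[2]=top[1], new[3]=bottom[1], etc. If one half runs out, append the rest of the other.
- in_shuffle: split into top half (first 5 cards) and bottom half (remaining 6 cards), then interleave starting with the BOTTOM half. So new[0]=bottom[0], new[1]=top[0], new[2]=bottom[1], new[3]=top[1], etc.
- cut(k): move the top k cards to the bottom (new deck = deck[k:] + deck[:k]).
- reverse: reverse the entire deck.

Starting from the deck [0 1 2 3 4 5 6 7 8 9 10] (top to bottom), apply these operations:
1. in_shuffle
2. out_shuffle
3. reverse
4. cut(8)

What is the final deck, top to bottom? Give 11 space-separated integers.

After op 1 (in_shuffle): [5 0 6 1 7 2 8 3 9 4 10]
After op 2 (out_shuffle): [5 8 0 3 6 9 1 4 7 10 2]
After op 3 (reverse): [2 10 7 4 1 9 6 3 0 8 5]
After op 4 (cut(8)): [0 8 5 2 10 7 4 1 9 6 3]

Answer: 0 8 5 2 10 7 4 1 9 6 3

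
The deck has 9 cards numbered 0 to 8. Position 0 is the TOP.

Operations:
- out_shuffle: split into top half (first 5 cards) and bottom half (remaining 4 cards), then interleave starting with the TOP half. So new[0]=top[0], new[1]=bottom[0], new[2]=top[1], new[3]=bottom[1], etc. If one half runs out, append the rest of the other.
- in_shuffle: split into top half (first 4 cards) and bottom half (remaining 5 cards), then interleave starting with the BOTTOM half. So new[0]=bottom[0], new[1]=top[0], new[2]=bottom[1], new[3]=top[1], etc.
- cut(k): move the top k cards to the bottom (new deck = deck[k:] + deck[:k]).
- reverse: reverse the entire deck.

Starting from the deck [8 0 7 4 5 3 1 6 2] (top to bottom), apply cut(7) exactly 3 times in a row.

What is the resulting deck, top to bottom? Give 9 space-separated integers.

After op 1 (cut(7)): [6 2 8 0 7 4 5 3 1]
After op 2 (cut(7)): [3 1 6 2 8 0 7 4 5]
After op 3 (cut(7)): [4 5 3 1 6 2 8 0 7]

Answer: 4 5 3 1 6 2 8 0 7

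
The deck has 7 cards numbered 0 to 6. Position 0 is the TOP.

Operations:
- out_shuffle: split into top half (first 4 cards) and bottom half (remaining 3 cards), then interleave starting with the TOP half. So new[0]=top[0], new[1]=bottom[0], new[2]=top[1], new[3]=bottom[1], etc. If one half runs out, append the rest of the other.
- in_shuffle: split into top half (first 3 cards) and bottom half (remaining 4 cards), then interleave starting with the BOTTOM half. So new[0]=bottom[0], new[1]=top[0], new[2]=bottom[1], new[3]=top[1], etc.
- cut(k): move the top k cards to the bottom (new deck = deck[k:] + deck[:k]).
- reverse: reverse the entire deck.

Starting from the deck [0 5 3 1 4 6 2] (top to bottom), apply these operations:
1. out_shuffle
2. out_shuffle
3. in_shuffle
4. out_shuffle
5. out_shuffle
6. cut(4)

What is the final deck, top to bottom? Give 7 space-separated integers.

After op 1 (out_shuffle): [0 4 5 6 3 2 1]
After op 2 (out_shuffle): [0 3 4 2 5 1 6]
After op 3 (in_shuffle): [2 0 5 3 1 4 6]
After op 4 (out_shuffle): [2 1 0 4 5 6 3]
After op 5 (out_shuffle): [2 5 1 6 0 3 4]
After op 6 (cut(4)): [0 3 4 2 5 1 6]

Answer: 0 3 4 2 5 1 6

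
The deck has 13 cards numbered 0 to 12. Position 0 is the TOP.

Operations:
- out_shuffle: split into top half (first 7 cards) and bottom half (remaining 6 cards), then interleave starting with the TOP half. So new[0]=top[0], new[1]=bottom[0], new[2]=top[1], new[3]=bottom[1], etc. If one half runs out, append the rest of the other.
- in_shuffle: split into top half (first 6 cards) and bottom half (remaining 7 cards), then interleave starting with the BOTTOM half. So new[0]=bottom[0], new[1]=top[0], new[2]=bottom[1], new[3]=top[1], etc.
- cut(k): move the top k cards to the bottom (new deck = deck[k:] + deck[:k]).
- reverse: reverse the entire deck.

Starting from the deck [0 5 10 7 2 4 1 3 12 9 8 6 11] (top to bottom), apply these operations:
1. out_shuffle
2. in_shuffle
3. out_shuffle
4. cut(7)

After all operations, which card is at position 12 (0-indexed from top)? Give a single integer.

Answer: 3

Derivation:
After op 1 (out_shuffle): [0 3 5 12 10 9 7 8 2 6 4 11 1]
After op 2 (in_shuffle): [7 0 8 3 2 5 6 12 4 10 11 9 1]
After op 3 (out_shuffle): [7 12 0 4 8 10 3 11 2 9 5 1 6]
After op 4 (cut(7)): [11 2 9 5 1 6 7 12 0 4 8 10 3]
Position 12: card 3.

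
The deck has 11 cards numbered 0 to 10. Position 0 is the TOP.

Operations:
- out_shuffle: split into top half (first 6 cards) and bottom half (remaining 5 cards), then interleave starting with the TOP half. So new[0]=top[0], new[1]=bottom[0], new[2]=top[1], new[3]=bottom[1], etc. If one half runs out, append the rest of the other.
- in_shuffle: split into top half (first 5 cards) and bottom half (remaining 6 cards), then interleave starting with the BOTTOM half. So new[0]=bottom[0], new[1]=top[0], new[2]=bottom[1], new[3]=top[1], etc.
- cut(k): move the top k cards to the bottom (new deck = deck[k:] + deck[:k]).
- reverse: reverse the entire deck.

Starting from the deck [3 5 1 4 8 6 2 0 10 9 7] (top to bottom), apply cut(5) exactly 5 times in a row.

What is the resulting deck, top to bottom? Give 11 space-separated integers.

Answer: 4 8 6 2 0 10 9 7 3 5 1

Derivation:
After op 1 (cut(5)): [6 2 0 10 9 7 3 5 1 4 8]
After op 2 (cut(5)): [7 3 5 1 4 8 6 2 0 10 9]
After op 3 (cut(5)): [8 6 2 0 10 9 7 3 5 1 4]
After op 4 (cut(5)): [9 7 3 5 1 4 8 6 2 0 10]
After op 5 (cut(5)): [4 8 6 2 0 10 9 7 3 5 1]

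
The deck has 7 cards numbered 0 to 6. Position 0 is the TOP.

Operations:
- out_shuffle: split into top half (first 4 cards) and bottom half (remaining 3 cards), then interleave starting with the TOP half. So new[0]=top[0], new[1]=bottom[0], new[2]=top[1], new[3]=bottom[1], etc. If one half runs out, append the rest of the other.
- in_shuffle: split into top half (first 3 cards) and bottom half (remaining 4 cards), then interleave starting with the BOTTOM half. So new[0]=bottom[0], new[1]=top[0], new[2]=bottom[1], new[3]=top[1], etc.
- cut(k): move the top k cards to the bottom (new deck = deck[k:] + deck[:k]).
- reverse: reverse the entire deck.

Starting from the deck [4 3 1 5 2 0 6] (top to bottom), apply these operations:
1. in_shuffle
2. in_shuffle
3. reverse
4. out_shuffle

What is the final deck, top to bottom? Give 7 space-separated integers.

Answer: 6 0 2 5 1 3 4

Derivation:
After op 1 (in_shuffle): [5 4 2 3 0 1 6]
After op 2 (in_shuffle): [3 5 0 4 1 2 6]
After op 3 (reverse): [6 2 1 4 0 5 3]
After op 4 (out_shuffle): [6 0 2 5 1 3 4]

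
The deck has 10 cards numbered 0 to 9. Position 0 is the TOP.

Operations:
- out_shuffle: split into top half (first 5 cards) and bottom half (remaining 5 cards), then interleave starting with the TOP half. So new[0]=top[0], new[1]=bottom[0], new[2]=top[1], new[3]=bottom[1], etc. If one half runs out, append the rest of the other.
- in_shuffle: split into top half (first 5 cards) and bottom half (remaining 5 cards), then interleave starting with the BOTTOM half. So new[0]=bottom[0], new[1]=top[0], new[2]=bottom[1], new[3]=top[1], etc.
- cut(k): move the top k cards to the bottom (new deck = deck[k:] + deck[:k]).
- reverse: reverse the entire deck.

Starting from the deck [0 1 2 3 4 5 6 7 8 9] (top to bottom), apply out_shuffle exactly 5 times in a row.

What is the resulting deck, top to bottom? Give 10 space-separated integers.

Answer: 0 2 4 6 8 1 3 5 7 9

Derivation:
After op 1 (out_shuffle): [0 5 1 6 2 7 3 8 4 9]
After op 2 (out_shuffle): [0 7 5 3 1 8 6 4 2 9]
After op 3 (out_shuffle): [0 8 7 6 5 4 3 2 1 9]
After op 4 (out_shuffle): [0 4 8 3 7 2 6 1 5 9]
After op 5 (out_shuffle): [0 2 4 6 8 1 3 5 7 9]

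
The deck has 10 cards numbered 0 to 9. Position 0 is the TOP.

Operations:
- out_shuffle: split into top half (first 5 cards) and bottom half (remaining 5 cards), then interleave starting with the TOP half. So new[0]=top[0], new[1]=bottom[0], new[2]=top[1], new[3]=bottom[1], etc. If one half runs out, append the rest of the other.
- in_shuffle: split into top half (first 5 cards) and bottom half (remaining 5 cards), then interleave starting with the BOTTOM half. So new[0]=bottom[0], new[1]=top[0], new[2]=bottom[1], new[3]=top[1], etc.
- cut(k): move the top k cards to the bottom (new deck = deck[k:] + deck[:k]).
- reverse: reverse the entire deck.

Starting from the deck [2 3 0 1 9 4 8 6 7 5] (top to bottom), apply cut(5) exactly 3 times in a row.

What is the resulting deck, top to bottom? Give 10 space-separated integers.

After op 1 (cut(5)): [4 8 6 7 5 2 3 0 1 9]
After op 2 (cut(5)): [2 3 0 1 9 4 8 6 7 5]
After op 3 (cut(5)): [4 8 6 7 5 2 3 0 1 9]

Answer: 4 8 6 7 5 2 3 0 1 9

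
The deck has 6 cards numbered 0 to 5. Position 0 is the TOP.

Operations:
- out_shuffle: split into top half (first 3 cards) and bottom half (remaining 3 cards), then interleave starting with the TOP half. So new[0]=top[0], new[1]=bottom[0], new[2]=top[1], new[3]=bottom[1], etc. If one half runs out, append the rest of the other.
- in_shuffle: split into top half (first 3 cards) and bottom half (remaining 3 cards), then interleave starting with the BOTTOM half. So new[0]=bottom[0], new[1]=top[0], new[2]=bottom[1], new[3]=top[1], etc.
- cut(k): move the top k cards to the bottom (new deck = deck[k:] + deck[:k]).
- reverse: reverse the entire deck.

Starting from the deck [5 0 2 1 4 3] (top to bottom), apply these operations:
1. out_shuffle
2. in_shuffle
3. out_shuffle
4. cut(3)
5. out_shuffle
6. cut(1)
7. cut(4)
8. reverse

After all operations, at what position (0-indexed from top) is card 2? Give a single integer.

After op 1 (out_shuffle): [5 1 0 4 2 3]
After op 2 (in_shuffle): [4 5 2 1 3 0]
After op 3 (out_shuffle): [4 1 5 3 2 0]
After op 4 (cut(3)): [3 2 0 4 1 5]
After op 5 (out_shuffle): [3 4 2 1 0 5]
After op 6 (cut(1)): [4 2 1 0 5 3]
After op 7 (cut(4)): [5 3 4 2 1 0]
After op 8 (reverse): [0 1 2 4 3 5]
Card 2 is at position 2.

Answer: 2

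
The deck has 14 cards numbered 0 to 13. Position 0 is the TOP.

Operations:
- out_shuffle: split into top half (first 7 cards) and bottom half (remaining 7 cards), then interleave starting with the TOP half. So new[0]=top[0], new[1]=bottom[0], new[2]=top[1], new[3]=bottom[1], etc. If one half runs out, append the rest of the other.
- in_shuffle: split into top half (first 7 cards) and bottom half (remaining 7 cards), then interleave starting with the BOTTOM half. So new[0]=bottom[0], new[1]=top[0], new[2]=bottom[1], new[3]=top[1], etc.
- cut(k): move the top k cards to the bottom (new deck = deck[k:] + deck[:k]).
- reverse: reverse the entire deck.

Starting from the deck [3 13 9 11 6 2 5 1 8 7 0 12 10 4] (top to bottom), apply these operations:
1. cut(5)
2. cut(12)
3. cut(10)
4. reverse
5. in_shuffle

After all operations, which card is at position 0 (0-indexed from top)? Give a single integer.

After op 1 (cut(5)): [2 5 1 8 7 0 12 10 4 3 13 9 11 6]
After op 2 (cut(12)): [11 6 2 5 1 8 7 0 12 10 4 3 13 9]
After op 3 (cut(10)): [4 3 13 9 11 6 2 5 1 8 7 0 12 10]
After op 4 (reverse): [10 12 0 7 8 1 5 2 6 11 9 13 3 4]
After op 5 (in_shuffle): [2 10 6 12 11 0 9 7 13 8 3 1 4 5]
Position 0: card 2.

Answer: 2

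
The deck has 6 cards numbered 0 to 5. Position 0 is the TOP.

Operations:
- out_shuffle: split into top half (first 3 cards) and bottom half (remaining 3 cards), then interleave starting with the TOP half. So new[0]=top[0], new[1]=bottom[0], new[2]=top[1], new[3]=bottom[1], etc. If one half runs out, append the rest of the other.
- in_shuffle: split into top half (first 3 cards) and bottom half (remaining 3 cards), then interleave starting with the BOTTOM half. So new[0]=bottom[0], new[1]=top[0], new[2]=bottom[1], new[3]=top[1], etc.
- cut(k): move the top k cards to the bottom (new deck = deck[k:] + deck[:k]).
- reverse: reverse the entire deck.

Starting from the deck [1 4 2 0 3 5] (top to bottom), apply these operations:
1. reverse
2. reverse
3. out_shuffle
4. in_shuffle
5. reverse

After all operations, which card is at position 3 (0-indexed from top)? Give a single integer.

After op 1 (reverse): [5 3 0 2 4 1]
After op 2 (reverse): [1 4 2 0 3 5]
After op 3 (out_shuffle): [1 0 4 3 2 5]
After op 4 (in_shuffle): [3 1 2 0 5 4]
After op 5 (reverse): [4 5 0 2 1 3]
Position 3: card 2.

Answer: 2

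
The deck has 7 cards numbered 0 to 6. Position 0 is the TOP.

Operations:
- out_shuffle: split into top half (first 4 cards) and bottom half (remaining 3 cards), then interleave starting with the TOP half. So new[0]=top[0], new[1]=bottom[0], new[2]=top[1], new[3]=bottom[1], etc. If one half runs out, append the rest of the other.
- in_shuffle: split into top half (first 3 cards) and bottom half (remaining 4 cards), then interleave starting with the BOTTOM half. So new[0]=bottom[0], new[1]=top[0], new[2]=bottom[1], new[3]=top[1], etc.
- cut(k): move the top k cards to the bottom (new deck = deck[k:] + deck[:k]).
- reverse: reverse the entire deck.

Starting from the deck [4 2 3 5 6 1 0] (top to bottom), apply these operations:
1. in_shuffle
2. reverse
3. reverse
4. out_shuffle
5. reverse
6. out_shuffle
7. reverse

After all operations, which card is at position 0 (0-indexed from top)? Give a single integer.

After op 1 (in_shuffle): [5 4 6 2 1 3 0]
After op 2 (reverse): [0 3 1 2 6 4 5]
After op 3 (reverse): [5 4 6 2 1 3 0]
After op 4 (out_shuffle): [5 1 4 3 6 0 2]
After op 5 (reverse): [2 0 6 3 4 1 5]
After op 6 (out_shuffle): [2 4 0 1 6 5 3]
After op 7 (reverse): [3 5 6 1 0 4 2]
Position 0: card 3.

Answer: 3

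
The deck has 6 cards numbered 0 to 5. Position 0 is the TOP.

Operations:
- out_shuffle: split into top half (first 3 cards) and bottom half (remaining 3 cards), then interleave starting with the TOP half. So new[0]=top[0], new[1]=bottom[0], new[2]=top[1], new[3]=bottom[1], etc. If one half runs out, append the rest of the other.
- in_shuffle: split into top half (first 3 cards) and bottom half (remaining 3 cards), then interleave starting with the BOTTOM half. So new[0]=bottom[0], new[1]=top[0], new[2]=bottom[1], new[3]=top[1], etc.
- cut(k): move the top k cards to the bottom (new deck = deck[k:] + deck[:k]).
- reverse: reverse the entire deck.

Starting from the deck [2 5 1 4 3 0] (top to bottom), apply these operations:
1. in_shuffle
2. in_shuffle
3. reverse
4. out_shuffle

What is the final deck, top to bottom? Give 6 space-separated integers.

Answer: 3 0 1 4 2 5

Derivation:
After op 1 (in_shuffle): [4 2 3 5 0 1]
After op 2 (in_shuffle): [5 4 0 2 1 3]
After op 3 (reverse): [3 1 2 0 4 5]
After op 4 (out_shuffle): [3 0 1 4 2 5]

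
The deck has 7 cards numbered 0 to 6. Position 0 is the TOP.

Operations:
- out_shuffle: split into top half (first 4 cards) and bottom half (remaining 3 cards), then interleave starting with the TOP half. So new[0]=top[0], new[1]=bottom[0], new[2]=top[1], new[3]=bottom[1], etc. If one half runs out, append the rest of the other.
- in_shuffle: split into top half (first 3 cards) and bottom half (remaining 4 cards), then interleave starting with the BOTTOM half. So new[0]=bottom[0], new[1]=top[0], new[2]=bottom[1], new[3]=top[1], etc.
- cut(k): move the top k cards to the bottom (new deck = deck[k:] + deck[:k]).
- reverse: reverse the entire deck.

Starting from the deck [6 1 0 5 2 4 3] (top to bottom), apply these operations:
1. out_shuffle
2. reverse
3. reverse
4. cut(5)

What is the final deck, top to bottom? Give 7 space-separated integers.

Answer: 3 5 6 2 1 4 0

Derivation:
After op 1 (out_shuffle): [6 2 1 4 0 3 5]
After op 2 (reverse): [5 3 0 4 1 2 6]
After op 3 (reverse): [6 2 1 4 0 3 5]
After op 4 (cut(5)): [3 5 6 2 1 4 0]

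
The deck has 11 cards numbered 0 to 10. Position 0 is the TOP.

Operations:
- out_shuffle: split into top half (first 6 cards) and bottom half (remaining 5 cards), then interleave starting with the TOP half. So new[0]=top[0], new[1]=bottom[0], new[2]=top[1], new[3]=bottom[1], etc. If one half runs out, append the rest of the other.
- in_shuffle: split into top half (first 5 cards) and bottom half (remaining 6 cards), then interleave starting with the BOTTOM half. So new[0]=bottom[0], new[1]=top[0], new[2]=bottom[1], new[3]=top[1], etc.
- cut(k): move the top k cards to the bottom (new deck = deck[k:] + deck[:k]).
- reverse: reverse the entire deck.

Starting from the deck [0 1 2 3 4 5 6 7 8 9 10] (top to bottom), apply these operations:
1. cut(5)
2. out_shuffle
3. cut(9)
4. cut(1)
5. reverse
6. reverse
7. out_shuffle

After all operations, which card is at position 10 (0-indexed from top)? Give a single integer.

After op 1 (cut(5)): [5 6 7 8 9 10 0 1 2 3 4]
After op 2 (out_shuffle): [5 0 6 1 7 2 8 3 9 4 10]
After op 3 (cut(9)): [4 10 5 0 6 1 7 2 8 3 9]
After op 4 (cut(1)): [10 5 0 6 1 7 2 8 3 9 4]
After op 5 (reverse): [4 9 3 8 2 7 1 6 0 5 10]
After op 6 (reverse): [10 5 0 6 1 7 2 8 3 9 4]
After op 7 (out_shuffle): [10 2 5 8 0 3 6 9 1 4 7]
Position 10: card 7.

Answer: 7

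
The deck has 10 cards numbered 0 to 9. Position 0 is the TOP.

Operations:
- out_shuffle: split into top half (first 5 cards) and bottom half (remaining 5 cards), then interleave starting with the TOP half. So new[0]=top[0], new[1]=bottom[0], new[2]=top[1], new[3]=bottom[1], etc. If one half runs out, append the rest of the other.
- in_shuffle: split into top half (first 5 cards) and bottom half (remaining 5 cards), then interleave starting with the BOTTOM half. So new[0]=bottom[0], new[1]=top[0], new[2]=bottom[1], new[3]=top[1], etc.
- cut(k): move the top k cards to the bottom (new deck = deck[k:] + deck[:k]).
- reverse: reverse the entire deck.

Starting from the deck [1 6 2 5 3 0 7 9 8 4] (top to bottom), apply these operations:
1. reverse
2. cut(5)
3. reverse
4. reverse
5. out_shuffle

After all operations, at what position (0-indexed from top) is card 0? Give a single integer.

After op 1 (reverse): [4 8 9 7 0 3 5 2 6 1]
After op 2 (cut(5)): [3 5 2 6 1 4 8 9 7 0]
After op 3 (reverse): [0 7 9 8 4 1 6 2 5 3]
After op 4 (reverse): [3 5 2 6 1 4 8 9 7 0]
After op 5 (out_shuffle): [3 4 5 8 2 9 6 7 1 0]
Card 0 is at position 9.

Answer: 9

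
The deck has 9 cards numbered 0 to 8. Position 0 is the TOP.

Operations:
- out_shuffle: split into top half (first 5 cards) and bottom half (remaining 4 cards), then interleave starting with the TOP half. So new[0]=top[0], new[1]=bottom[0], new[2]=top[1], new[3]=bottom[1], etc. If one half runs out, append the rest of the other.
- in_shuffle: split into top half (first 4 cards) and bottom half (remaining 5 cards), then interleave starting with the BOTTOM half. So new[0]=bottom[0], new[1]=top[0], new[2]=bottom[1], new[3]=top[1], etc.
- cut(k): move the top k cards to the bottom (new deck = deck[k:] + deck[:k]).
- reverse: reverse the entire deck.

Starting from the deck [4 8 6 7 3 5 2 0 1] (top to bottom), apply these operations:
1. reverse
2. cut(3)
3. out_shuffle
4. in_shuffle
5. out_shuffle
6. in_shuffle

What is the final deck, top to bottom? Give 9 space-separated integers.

After op 1 (reverse): [1 0 2 5 3 7 6 8 4]
After op 2 (cut(3)): [5 3 7 6 8 4 1 0 2]
After op 3 (out_shuffle): [5 4 3 1 7 0 6 2 8]
After op 4 (in_shuffle): [7 5 0 4 6 3 2 1 8]
After op 5 (out_shuffle): [7 3 5 2 0 1 4 8 6]
After op 6 (in_shuffle): [0 7 1 3 4 5 8 2 6]

Answer: 0 7 1 3 4 5 8 2 6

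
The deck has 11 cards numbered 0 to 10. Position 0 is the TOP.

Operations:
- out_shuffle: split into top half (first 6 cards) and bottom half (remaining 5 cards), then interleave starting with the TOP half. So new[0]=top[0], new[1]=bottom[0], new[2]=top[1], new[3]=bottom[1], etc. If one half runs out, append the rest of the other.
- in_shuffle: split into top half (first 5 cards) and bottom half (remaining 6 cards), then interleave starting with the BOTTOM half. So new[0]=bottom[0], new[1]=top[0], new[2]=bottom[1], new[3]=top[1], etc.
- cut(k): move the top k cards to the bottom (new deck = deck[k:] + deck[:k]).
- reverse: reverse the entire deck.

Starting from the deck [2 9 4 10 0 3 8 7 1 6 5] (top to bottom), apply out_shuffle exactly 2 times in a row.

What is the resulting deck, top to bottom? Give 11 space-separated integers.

After op 1 (out_shuffle): [2 8 9 7 4 1 10 6 0 5 3]
After op 2 (out_shuffle): [2 10 8 6 9 0 7 5 4 3 1]

Answer: 2 10 8 6 9 0 7 5 4 3 1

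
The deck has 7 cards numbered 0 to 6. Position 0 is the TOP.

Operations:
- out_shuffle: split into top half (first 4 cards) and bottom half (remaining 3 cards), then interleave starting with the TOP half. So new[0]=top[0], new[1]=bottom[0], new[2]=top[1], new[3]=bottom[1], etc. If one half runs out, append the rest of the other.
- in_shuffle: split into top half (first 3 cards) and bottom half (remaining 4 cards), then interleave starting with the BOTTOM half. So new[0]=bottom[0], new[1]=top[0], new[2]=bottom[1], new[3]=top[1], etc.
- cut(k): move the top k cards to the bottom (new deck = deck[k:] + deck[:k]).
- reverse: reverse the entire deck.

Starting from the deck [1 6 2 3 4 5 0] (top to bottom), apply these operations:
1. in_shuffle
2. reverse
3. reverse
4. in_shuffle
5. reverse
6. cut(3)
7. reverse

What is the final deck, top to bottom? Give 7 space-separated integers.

After op 1 (in_shuffle): [3 1 4 6 5 2 0]
After op 2 (reverse): [0 2 5 6 4 1 3]
After op 3 (reverse): [3 1 4 6 5 2 0]
After op 4 (in_shuffle): [6 3 5 1 2 4 0]
After op 5 (reverse): [0 4 2 1 5 3 6]
After op 6 (cut(3)): [1 5 3 6 0 4 2]
After op 7 (reverse): [2 4 0 6 3 5 1]

Answer: 2 4 0 6 3 5 1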